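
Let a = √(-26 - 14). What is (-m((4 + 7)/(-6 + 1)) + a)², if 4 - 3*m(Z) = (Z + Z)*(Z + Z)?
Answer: -8616/625 + 512*I*√10/25 ≈ -13.786 + 64.763*I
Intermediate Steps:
m(Z) = 4/3 - 4*Z²/3 (m(Z) = 4/3 - (Z + Z)*(Z + Z)/3 = 4/3 - 2*Z*2*Z/3 = 4/3 - 4*Z²/3)
a = 2*I*√10 (a = √(-40) = 2*I*√10 ≈ 6.3246*I)
(-m((4 + 7)/(-6 + 1)) + a)² = (-(4/3 - 4*(4 + 7)²/(-6 + 1)²/3) + 2*I*√10)² = (-(4/3 - 4*(11/(-5))²/3) + 2*I*√10)² = (-(4/3 - 4*(11*(-⅕))²/3) + 2*I*√10)² = (-(4/3 - 4*(-11/5)²/3) + 2*I*√10)² = (-(4/3 - 4/3*121/25) + 2*I*√10)² = (-(4/3 - 484/75) + 2*I*√10)² = (-1*(-128/25) + 2*I*√10)² = (128/25 + 2*I*√10)²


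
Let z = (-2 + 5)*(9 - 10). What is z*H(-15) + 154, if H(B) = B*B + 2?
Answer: -527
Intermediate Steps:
H(B) = 2 + B² (H(B) = B² + 2 = 2 + B²)
z = -3 (z = 3*(-1) = -3)
z*H(-15) + 154 = -3*(2 + (-15)²) + 154 = -3*(2 + 225) + 154 = -3*227 + 154 = -681 + 154 = -527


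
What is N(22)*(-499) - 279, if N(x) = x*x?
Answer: -241795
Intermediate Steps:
N(x) = x²
N(22)*(-499) - 279 = 22²*(-499) - 279 = 484*(-499) - 279 = -241516 - 279 = -241795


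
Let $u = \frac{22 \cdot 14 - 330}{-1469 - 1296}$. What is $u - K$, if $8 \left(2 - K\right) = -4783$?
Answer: $- \frac{13269059}{22120} \approx -599.87$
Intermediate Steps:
$K = \frac{4799}{8}$ ($K = 2 - - \frac{4783}{8} = 2 + \frac{4783}{8} = \frac{4799}{8} \approx 599.88$)
$u = \frac{22}{2765}$ ($u = \frac{308 - 330}{-2765} = \left(-22\right) \left(- \frac{1}{2765}\right) = \frac{22}{2765} \approx 0.0079566$)
$u - K = \frac{22}{2765} - \frac{4799}{8} = - \frac{13269059}{22120}$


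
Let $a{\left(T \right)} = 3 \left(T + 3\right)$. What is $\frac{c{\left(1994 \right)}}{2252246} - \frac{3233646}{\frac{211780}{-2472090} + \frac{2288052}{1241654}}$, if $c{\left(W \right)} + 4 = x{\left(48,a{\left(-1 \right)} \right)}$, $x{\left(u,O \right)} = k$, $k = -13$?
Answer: $- \frac{139718265530253838996133}{75919172476395761} \approx -1.8404 \cdot 10^{6}$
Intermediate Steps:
$a{\left(T \right)} = 9 + 3 T$ ($a{\left(T \right)} = 3 \left(3 + T\right) = 9 + 3 T$)
$x{\left(u,O \right)} = -13$
$c{\left(W \right)} = -17$ ($c{\left(W \right)} = -4 - 13 = -17$)
$\frac{c{\left(1994 \right)}}{2252246} - \frac{3233646}{\frac{211780}{-2472090} + \frac{2288052}{1241654}} = - \frac{17}{2252246} - \frac{3233646}{\frac{211780}{-2472090} + \frac{2288052}{1241654}} = \left(-17\right) \frac{1}{2252246} - \frac{3233646}{211780 \left(- \frac{1}{2472090}\right) + 2288052 \cdot \frac{1}{1241654}} = - \frac{17}{2252246} - \frac{3233646}{- \frac{21178}{247209} + \frac{1144026}{620827}} = - \frac{17}{2252246} - \frac{3233646}{\frac{269665649228}{153474021843}} = - \frac{17}{2252246} - \frac{248140328418264789}{134832824614} = - \frac{139718265530253838996133}{75919172476395761}$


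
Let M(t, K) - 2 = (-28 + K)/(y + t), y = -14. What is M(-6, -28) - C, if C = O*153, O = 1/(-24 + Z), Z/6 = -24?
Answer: 1599/280 ≈ 5.7107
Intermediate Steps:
Z = -144 (Z = 6*(-24) = -144)
M(t, K) = 2 + (-28 + K)/(-14 + t)
O = -1/168 (O = 1/(-24 - 144) = 1/(-168) = -1/168 ≈ -0.0059524)
C = -51/56 (C = -1/168*153 = -51/56 ≈ -0.91071)
M(-6, -28) - C = (-56 - 28 + 2*(-6))/(-14 - 6) - 1*(-51/56) = (-56 - 28 - 12)/(-20) + 51/56 = -1/20*(-96) + 51/56 = 24/5 + 51/56 = 1599/280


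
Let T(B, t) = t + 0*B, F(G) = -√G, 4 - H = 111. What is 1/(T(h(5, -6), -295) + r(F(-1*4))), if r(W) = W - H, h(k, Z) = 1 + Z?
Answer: -47/8837 + I/17674 ≈ -0.0053185 + 5.658e-5*I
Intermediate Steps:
H = -107 (H = 4 - 1*111 = 4 - 111 = -107)
T(B, t) = t (T(B, t) = t + 0 = t)
r(W) = 107 + W (r(W) = W - 1*(-107) = W + 107 = 107 + W)
1/(T(h(5, -6), -295) + r(F(-1*4))) = 1/(-295 + (107 - √(-1*4))) = 1/(-295 + (107 - √(-4))) = 1/(-295 + (107 - 2*I)) = 1/(-188 - 2*I) = (-188 + 2*I)/35348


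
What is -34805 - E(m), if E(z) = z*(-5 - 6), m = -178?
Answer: -36763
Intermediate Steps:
E(z) = -11*z (E(z) = z*(-11) = -11*z)
-34805 - E(m) = -34805 - (-11)*(-178) = -34805 - 1*1958 = -34805 - 1958 = -36763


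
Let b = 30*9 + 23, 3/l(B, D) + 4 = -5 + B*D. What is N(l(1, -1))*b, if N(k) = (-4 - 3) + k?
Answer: -21389/10 ≈ -2138.9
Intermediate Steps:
l(B, D) = 3/(-9 + B*D) (l(B, D) = 3/(-4 + (-5 + B*D)) = 3/(-9 + B*D))
N(k) = -7 + k
b = 293 (b = 270 + 23 = 293)
N(l(1, -1))*b = (-7 + 3/(-9 + 1*(-1)))*293 = (-7 + 3/(-9 - 1))*293 = (-7 + 3/(-10))*293 = (-7 + 3*(-⅒))*293 = (-7 - 3/10)*293 = -73/10*293 = -21389/10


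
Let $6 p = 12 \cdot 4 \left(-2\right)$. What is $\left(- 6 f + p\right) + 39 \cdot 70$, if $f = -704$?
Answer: $6938$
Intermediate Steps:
$p = -16$ ($p = \frac{12 \cdot 4 \left(-2\right)}{6} = \frac{48 \left(-2\right)}{6} = \frac{1}{6} \left(-96\right) = -16$)
$\left(- 6 f + p\right) + 39 \cdot 70 = \left(\left(-6\right) \left(-704\right) - 16\right) + 39 \cdot 70 = \left(4224 - 16\right) + 2730 = 4208 + 2730 = 6938$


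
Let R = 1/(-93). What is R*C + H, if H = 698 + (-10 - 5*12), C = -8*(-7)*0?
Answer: 628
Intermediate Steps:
C = 0 (C = 56*0 = 0)
R = -1/93 ≈ -0.010753
H = 628 (H = 698 + (-10 - 60) = 698 - 70 = 628)
R*C + H = -1/93*0 + 628 = 0 + 628 = 628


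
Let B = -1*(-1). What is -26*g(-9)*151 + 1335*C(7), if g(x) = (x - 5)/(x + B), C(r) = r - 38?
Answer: -96511/2 ≈ -48256.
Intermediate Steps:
C(r) = -38 + r
B = 1
g(x) = (-5 + x)/(1 + x) (g(x) = (x - 5)/(x + 1) = (-5 + x)/(1 + x))
-26*g(-9)*151 + 1335*C(7) = -26*(-5 - 9)/(1 - 9)*151 + 1335*(-38 + 7) = -26*(-14)/(-8)*151 + 1335*(-31) = -(-13)*(-14)/4*151 - 41385 = -26*7/4*151 - 41385 = -91/2*151 - 41385 = -13741/2 - 41385 = -96511/2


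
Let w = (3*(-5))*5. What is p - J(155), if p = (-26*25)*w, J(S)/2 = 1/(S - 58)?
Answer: 4728748/97 ≈ 48750.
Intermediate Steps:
J(S) = 2/(-58 + S) (J(S) = 2/(S - 58) = 2/(-58 + S))
w = -75 (w = -15*5 = -75)
p = 48750 (p = -26*25*(-75) = -650*(-75) = 48750)
p - J(155) = 48750 - 2/(-58 + 155) = 48750 - 2/97 = 4728748/97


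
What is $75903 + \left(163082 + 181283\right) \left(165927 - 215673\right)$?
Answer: $-17130705387$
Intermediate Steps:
$75903 + \left(163082 + 181283\right) \left(165927 - 215673\right) = 75903 + 344365 \left(-49746\right) = 75903 - 17130781290 = -17130705387$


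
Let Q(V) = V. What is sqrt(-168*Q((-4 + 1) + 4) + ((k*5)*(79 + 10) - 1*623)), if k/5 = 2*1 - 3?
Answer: 2*I*sqrt(754) ≈ 54.918*I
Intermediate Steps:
k = -5 (k = 5*(2*1 - 3) = 5*(2 - 3) = 5*(-1) = -5)
sqrt(-168*Q((-4 + 1) + 4) + ((k*5)*(79 + 10) - 1*623)) = sqrt(-168*((-4 + 1) + 4) + ((-5*5)*(79 + 10) - 1*623)) = sqrt(-168*(-3 + 4) + (-25*89 - 623)) = sqrt(-168*1 + (-2225 - 623)) = sqrt(-168 - 2848) = sqrt(-3016) = 2*I*sqrt(754)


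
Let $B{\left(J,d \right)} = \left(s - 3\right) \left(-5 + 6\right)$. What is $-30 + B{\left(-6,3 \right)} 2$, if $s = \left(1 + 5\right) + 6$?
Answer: $-12$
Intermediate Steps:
$s = 12$ ($s = 6 + 6 = 12$)
$B{\left(J,d \right)} = 9$ ($B{\left(J,d \right)} = \left(12 - 3\right) \left(-5 + 6\right) = 9 \cdot 1 = 9$)
$-30 + B{\left(-6,3 \right)} 2 = -30 + 9 \cdot 2 = -30 + 18 = -12$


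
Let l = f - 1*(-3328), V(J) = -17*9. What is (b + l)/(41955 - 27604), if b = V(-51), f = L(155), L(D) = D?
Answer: 3330/14351 ≈ 0.23204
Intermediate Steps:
V(J) = -153
f = 155
l = 3483 (l = 155 - 1*(-3328) = 155 + 3328 = 3483)
b = -153
(b + l)/(41955 - 27604) = (-153 + 3483)/(41955 - 27604) = 3330/14351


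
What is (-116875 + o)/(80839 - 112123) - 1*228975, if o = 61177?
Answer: -1193866367/5214 ≈ -2.2897e+5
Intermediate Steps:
(-116875 + o)/(80839 - 112123) - 1*228975 = (-116875 + 61177)/(80839 - 112123) - 1*228975 = -55698/(-31284) - 228975 = -55698*(-1/31284) - 228975 = 9283/5214 - 228975 = -1193866367/5214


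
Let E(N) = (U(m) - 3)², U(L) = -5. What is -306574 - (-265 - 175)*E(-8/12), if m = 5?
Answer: -278414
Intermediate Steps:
E(N) = 64 (E(N) = (-5 - 3)² = (-8)² = 64)
-306574 - (-265 - 175)*E(-8/12) = -306574 - (-265 - 175)*64 = -306574 - (-440)*64 = -306574 - 1*(-28160) = -306574 + 28160 = -278414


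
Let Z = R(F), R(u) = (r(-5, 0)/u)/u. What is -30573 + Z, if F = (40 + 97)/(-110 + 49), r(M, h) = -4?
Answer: -573839521/18769 ≈ -30574.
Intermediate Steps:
F = -137/61 (F = 137/(-61) = 137*(-1/61) = -137/61 ≈ -2.2459)
R(u) = -4/u² (R(u) = (-4/u)/u = -4/u²)
Z = -14884/18769 (Z = -4/(-137/61)² = -4*3721/18769 = -14884/18769 ≈ -0.79301)
-30573 + Z = -30573 - 14884/18769 = -573839521/18769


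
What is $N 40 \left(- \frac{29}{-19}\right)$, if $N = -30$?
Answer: $- \frac{34800}{19} \approx -1831.6$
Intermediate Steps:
$N 40 \left(- \frac{29}{-19}\right) = \left(-30\right) 40 \left(- \frac{29}{-19}\right) = - 1200 \left(\left(-29\right) \left(- \frac{1}{19}\right)\right) = \left(-1200\right) \frac{29}{19} = - \frac{34800}{19}$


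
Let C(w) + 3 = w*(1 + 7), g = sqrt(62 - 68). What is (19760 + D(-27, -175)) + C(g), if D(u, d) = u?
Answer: 19730 + 8*I*sqrt(6) ≈ 19730.0 + 19.596*I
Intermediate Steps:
g = I*sqrt(6) (g = sqrt(-6) = I*sqrt(6) ≈ 2.4495*I)
C(w) = -3 + 8*w (C(w) = -3 + w*(1 + 7) = -3 + w*8 = -3 + 8*w)
(19760 + D(-27, -175)) + C(g) = (19760 - 27) + (-3 + 8*(I*sqrt(6))) = 19733 + (-3 + 8*I*sqrt(6)) = 19730 + 8*I*sqrt(6)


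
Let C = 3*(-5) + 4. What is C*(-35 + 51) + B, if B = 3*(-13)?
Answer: -215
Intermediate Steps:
C = -11 (C = -15 + 4 = -11)
B = -39
C*(-35 + 51) + B = -11*(-35 + 51) - 39 = -11*16 - 39 = -176 - 39 = -215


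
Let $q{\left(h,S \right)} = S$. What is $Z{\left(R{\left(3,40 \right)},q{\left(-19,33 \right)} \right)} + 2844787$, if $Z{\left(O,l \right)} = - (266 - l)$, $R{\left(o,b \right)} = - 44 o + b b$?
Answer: $2844554$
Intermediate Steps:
$R{\left(o,b \right)} = b^{2} - 44 o$ ($R{\left(o,b \right)} = - 44 o + b^{2} = b^{2} - 44 o$)
$Z{\left(O,l \right)} = -266 + l$
$Z{\left(R{\left(3,40 \right)},q{\left(-19,33 \right)} \right)} + 2844787 = \left(-266 + 33\right) + 2844787 = -233 + 2844787 = 2844554$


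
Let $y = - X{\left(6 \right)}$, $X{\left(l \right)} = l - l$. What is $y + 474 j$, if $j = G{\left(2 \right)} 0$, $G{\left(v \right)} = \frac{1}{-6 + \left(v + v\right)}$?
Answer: $0$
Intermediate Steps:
$G{\left(v \right)} = \frac{1}{-6 + 2 v}$
$X{\left(l \right)} = 0$
$j = 0$ ($j = \frac{1}{2 \left(-3 + 2\right)} 0 = \frac{1}{2 \left(-1\right)} 0 = \frac{1}{2} \left(-1\right) 0 = \left(- \frac{1}{2}\right) 0 = 0$)
$y = 0$ ($y = \left(-1\right) 0 = 0$)
$y + 474 j = 0 + 474 \cdot 0 = 0 + 0 = 0$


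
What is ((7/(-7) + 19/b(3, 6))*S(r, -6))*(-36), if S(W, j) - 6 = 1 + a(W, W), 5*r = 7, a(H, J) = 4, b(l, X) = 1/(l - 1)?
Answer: -14652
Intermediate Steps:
b(l, X) = 1/(-1 + l)
r = 7/5 (r = (⅕)*7 = 7/5 ≈ 1.4000)
S(W, j) = 11 (S(W, j) = 6 + (1 + 4) = 6 + 5 = 11)
((7/(-7) + 19/b(3, 6))*S(r, -6))*(-36) = ((7/(-7) + 19/(1/(-1 + 3)))*11)*(-36) = ((7*(-⅐) + 19/(1/2))*11)*(-36) = ((-1 + 19/(½))*11)*(-36) = ((-1 + 19*2)*11)*(-36) = ((-1 + 38)*11)*(-36) = (37*11)*(-36) = 407*(-36) = -14652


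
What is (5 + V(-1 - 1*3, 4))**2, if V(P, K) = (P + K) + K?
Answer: 81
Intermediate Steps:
V(P, K) = P + 2*K (V(P, K) = (K + P) + K = P + 2*K)
(5 + V(-1 - 1*3, 4))**2 = (5 + ((-1 - 1*3) + 2*4))**2 = (5 + ((-1 - 3) + 8))**2 = (5 + (-4 + 8))**2 = (5 + 4)**2 = 9**2 = 81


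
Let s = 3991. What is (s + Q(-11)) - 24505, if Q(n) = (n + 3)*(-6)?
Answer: -20466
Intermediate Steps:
Q(n) = -18 - 6*n (Q(n) = (3 + n)*(-6) = -18 - 6*n)
(s + Q(-11)) - 24505 = (3991 + (-18 - 6*(-11))) - 24505 = (3991 + (-18 + 66)) - 24505 = (3991 + 48) - 24505 = 4039 - 24505 = -20466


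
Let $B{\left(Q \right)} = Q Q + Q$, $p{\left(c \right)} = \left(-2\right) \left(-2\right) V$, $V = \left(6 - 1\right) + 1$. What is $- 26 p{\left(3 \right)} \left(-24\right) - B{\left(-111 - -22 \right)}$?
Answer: $7144$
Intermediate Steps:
$V = 6$ ($V = 5 + 1 = 6$)
$p{\left(c \right)} = 24$ ($p{\left(c \right)} = \left(-2\right) \left(-2\right) 6 = 4 \cdot 6 = 24$)
$B{\left(Q \right)} = Q + Q^{2}$ ($B{\left(Q \right)} = Q^{2} + Q = Q + Q^{2}$)
$- 26 p{\left(3 \right)} \left(-24\right) - B{\left(-111 - -22 \right)} = \left(-26\right) 24 \left(-24\right) - \left(-111 - -22\right) \left(1 - 89\right) = \left(-624\right) \left(-24\right) - \left(-111 + 22\right) \left(1 + \left(-111 + 22\right)\right) = 14976 - - 89 \left(1 - 89\right) = 14976 - \left(-89\right) \left(-88\right) = 14976 - 7832 = 7144$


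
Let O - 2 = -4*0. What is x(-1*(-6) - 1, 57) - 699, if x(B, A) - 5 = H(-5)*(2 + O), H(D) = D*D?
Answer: -594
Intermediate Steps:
H(D) = D**2
O = 2 (O = 2 - 4*0 = 2 + 0 = 2)
x(B, A) = 105 (x(B, A) = 5 + (-5)**2*(2 + 2) = 5 + 25*4 = 5 + 100 = 105)
x(-1*(-6) - 1, 57) - 699 = 105 - 699 = -594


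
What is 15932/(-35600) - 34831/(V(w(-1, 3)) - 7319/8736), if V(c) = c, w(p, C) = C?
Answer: -208323032099/12931700 ≈ -16109.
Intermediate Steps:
15932/(-35600) - 34831/(V(w(-1, 3)) - 7319/8736) = 15932/(-35600) - 34831/(3 - 7319/8736) = 15932*(-1/35600) - 34831/(3 - 7319/8736) = -3983/8900 - 34831/(3 - 1*563/672) = -3983/8900 - 34831/(3 - 563/672) = -3983/8900 - 34831/1453/672 = -3983/8900 - 34831*672/1453 = -3983/8900 - 23406432/1453 = -208323032099/12931700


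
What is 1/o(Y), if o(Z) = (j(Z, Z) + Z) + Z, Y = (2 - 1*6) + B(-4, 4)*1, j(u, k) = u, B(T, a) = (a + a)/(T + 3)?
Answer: -1/36 ≈ -0.027778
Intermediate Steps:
B(T, a) = 2*a/(3 + T) (B(T, a) = (2*a)/(3 + T) = 2*a/(3 + T))
Y = -12 (Y = (2 - 1*6) + (2*4/(3 - 4))*1 = (2 - 6) + (2*4/(-1))*1 = -4 + (2*4*(-1))*1 = -4 - 8*1 = -4 - 8 = -12)
o(Z) = 3*Z (o(Z) = (Z + Z) + Z = 2*Z + Z = 3*Z)
1/o(Y) = 1/(3*(-12)) = 1/(-36) = -1/36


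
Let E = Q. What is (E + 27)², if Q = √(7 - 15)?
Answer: 721 + 108*I*√2 ≈ 721.0 + 152.74*I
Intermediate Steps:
Q = 2*I*√2 (Q = √(-8) = 2*I*√2 ≈ 2.8284*I)
E = 2*I*√2 ≈ 2.8284*I
(E + 27)² = (2*I*√2 + 27)² = (27 + 2*I*√2)²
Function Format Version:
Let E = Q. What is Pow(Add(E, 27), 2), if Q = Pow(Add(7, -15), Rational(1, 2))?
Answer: Add(721, Mul(108, I, Pow(2, Rational(1, 2)))) ≈ Add(721.00, Mul(152.74, I))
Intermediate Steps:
Q = Mul(2, I, Pow(2, Rational(1, 2))) (Q = Pow(-8, Rational(1, 2)) = Mul(2, I, Pow(2, Rational(1, 2))) ≈ Mul(2.8284, I))
E = Mul(2, I, Pow(2, Rational(1, 2))) ≈ Mul(2.8284, I)
Pow(Add(E, 27), 2) = Pow(Add(Mul(2, I, Pow(2, Rational(1, 2))), 27), 2) = Pow(Add(27, Mul(2, I, Pow(2, Rational(1, 2)))), 2)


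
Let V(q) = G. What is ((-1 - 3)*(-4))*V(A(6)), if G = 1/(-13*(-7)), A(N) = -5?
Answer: 16/91 ≈ 0.17582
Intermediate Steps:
G = 1/91 ≈ 0.010989
V(q) = 1/91
((-1 - 3)*(-4))*V(A(6)) = ((-1 - 3)*(-4))*(1/91) = -4*(-4)*(1/91) = 16*(1/91) = 16/91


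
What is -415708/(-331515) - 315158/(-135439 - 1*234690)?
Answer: 258345190702/122703315435 ≈ 2.1054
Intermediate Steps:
-415708/(-331515) - 315158/(-135439 - 1*234690) = -415708*(-1/331515) - 315158/(-135439 - 234690) = 415708/331515 - 315158/(-370129) = 415708/331515 - 315158*(-1/370129) = 415708/331515 + 315158/370129 = 258345190702/122703315435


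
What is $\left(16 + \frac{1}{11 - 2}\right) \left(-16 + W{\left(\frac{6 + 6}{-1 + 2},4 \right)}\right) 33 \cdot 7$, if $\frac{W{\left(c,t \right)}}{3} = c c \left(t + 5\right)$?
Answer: $\frac{43230880}{3} \approx 1.441 \cdot 10^{7}$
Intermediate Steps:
$W{\left(c,t \right)} = 3 c^{2} \left(5 + t\right)$ ($W{\left(c,t \right)} = 3 c c \left(t + 5\right) = 3 c^{2} \left(5 + t\right)$)
$\left(16 + \frac{1}{11 - 2}\right) \left(-16 + W{\left(\frac{6 + 6}{-1 + 2},4 \right)}\right) 33 \cdot 7 = \left(16 + \frac{1}{11 - 2}\right) \left(-16 + 3 \left(\frac{6 + 6}{-1 + 2}\right)^{2} \left(5 + 4\right)\right) 33 \cdot 7 = \left(16 + \frac{1}{9}\right) \left(-16 + 3 \left(\frac{12}{1}\right)^{2} \cdot 9\right) 33 \cdot 7 = \left(16 + \frac{1}{9}\right) \left(-16 + 3 \left(12 \cdot 1\right)^{2} \cdot 9\right) 33 \cdot 7 = \frac{145 \left(-16 + 3 \cdot 12^{2} \cdot 9\right)}{9} \cdot 33 \cdot 7 = \frac{145 \left(-16 + 3 \cdot 144 \cdot 9\right)}{9} \cdot 33 \cdot 7 = \frac{145 \left(-16 + 3888\right)}{9} \cdot 33 \cdot 7 = \frac{145}{9} \cdot 3872 \cdot 33 \cdot 7 = \frac{561440}{9} \cdot 33 \cdot 7 = \frac{6175840}{3} \cdot 7 = \frac{43230880}{3}$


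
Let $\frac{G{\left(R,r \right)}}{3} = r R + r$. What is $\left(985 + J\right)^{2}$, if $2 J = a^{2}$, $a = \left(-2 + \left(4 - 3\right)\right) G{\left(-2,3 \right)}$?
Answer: $\frac{4206601}{4} \approx 1.0517 \cdot 10^{6}$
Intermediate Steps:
$G{\left(R,r \right)} = 3 r + 3 R r$ ($G{\left(R,r \right)} = 3 \left(r R + r\right) = 3 \left(R r + r\right) = 3 \left(r + R r\right) = 3 r + 3 R r$)
$a = 9$ ($a = \left(-2 + \left(4 - 3\right)\right) 3 \cdot 3 \left(1 - 2\right) = \left(-2 + 1\right) 3 \cdot 3 \left(-1\right) = \left(-1\right) \left(-9\right) = 9$)
$J = \frac{81}{2}$ ($J = \frac{9^{2}}{2} = \frac{1}{2} \cdot 81 = \frac{81}{2} \approx 40.5$)
$\left(985 + J\right)^{2} = \left(985 + \frac{81}{2}\right)^{2} = \left(\frac{2051}{2}\right)^{2} = \frac{4206601}{4}$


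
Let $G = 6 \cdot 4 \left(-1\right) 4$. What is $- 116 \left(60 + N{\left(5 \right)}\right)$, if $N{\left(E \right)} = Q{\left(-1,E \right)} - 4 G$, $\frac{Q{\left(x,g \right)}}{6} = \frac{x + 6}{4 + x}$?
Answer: $-52664$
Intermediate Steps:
$Q{\left(x,g \right)} = \frac{6 \left(6 + x\right)}{4 + x}$ ($Q{\left(x,g \right)} = 6 \frac{x + 6}{4 + x} = 6 \frac{6 + x}{4 + x} = \frac{6 \left(6 + x\right)}{4 + x}$)
$G = -96$ ($G = 6 \left(-4\right) 4 = \left(-24\right) 4 = -96$)
$N{\left(E \right)} = 394$ ($N{\left(E \right)} = \frac{6 \left(6 - 1\right)}{4 - 1} - -384 = 6 \cdot \frac{1}{3} \cdot 5 + 384 = 10 + 384 = 394$)
$- 116 \left(60 + N{\left(5 \right)}\right) = - 116 \left(60 + 394\right) = \left(-116\right) 454 = -52664$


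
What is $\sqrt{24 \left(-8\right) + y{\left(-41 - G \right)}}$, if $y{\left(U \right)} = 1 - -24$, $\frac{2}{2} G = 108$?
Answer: $i \sqrt{167} \approx 12.923 i$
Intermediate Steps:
$G = 108$
$y{\left(U \right)} = 25$ ($y{\left(U \right)} = 1 + 24 = 25$)
$\sqrt{24 \left(-8\right) + y{\left(-41 - G \right)}} = \sqrt{24 \left(-8\right) + 25} = \sqrt{-192 + 25} = \sqrt{-167} = i \sqrt{167}$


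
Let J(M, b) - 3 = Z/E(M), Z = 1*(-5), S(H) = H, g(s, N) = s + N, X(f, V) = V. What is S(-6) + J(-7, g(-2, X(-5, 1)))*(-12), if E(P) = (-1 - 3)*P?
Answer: -279/7 ≈ -39.857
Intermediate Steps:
g(s, N) = N + s
E(P) = -4*P
Z = -5
J(M, b) = 3 + 5/(4*M) (J(M, b) = 3 - 5*(-1/(4*M)) = 3 - (-5)/(4*M) = 3 + 5/(4*M))
S(-6) + J(-7, g(-2, X(-5, 1)))*(-12) = -6 + (3 + (5/4)/(-7))*(-12) = -6 + (3 + (5/4)*(-⅐))*(-12) = -6 + (3 - 5/28)*(-12) = -6 + (79/28)*(-12) = -6 - 237/7 = -279/7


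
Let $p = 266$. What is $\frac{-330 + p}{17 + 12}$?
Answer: $- \frac{64}{29} \approx -2.2069$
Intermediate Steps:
$\frac{-330 + p}{17 + 12} = \frac{-330 + 266}{17 + 12} = - \frac{64}{29}$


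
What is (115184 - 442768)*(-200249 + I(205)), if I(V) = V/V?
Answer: 65598040832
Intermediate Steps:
I(V) = 1
(115184 - 442768)*(-200249 + I(205)) = (115184 - 442768)*(-200249 + 1) = -327584*(-200248) = 65598040832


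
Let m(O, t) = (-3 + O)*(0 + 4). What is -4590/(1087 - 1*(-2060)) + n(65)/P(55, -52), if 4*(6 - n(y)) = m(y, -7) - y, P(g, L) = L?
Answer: -151449/218192 ≈ -0.69411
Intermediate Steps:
m(O, t) = -12 + 4*O (m(O, t) = (-3 + O)*4 = -12 + 4*O)
n(y) = 9 - 3*y/4 (n(y) = 6 - ((-12 + 4*y) - y)/4 = 6 - (-12 + 3*y)/4 = 6 + (3 - 3*y/4) = 9 - 3*y/4)
-4590/(1087 - 1*(-2060)) + n(65)/P(55, -52) = -4590/(1087 - 1*(-2060)) + (9 - 3/4*65)/(-52) = -4590/(1087 + 2060) + (9 - 195/4)*(-1/52) = -4590/3147 - 159/4*(-1/52) = -4590*1/3147 + 159/208 = -1530/1049 + 159/208 = -151449/218192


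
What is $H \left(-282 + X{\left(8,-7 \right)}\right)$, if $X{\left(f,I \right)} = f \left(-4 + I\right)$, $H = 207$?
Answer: $-76590$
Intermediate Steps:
$H \left(-282 + X{\left(8,-7 \right)}\right) = 207 \left(-282 + 8 \left(-4 - 7\right)\right) = 207 \left(-282 + 8 \left(-11\right)\right) = 207 \left(-282 - 88\right) = 207 \left(-370\right) = -76590$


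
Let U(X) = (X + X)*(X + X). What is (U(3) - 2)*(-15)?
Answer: -510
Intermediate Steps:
U(X) = 4*X² (U(X) = (2*X)*(2*X) = 4*X²)
(U(3) - 2)*(-15) = (4*3² - 2)*(-15) = (4*9 - 2)*(-15) = (36 - 2)*(-15) = 34*(-15) = -510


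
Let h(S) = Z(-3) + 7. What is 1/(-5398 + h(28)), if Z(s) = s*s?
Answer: -1/5382 ≈ -0.00018580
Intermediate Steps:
Z(s) = s²
h(S) = 16 (h(S) = (-3)² + 7 = 9 + 7 = 16)
1/(-5398 + h(28)) = 1/(-5398 + 16) = 1/(-5382) = -1/5382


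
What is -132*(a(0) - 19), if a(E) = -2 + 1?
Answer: 2640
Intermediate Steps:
a(E) = -1
-132*(a(0) - 19) = -132*(-1 - 19) = -132*(-20) = 2640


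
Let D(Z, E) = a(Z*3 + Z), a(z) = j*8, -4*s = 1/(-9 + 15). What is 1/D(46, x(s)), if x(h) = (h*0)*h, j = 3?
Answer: 1/24 ≈ 0.041667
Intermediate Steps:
s = -1/24 (s = -1/(4*(-9 + 15)) = -¼/6 = -¼*⅙ = -1/24 ≈ -0.041667)
x(h) = 0 (x(h) = 0*h = 0)
a(z) = 24 (a(z) = 3*8 = 24)
D(Z, E) = 24
1/D(46, x(s)) = 1/24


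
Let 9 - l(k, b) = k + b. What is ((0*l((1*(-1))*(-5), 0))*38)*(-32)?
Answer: 0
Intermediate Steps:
l(k, b) = 9 - b - k (l(k, b) = 9 - (k + b) = 9 - (b + k) = 9 + (-b - k) = 9 - b - k)
((0*l((1*(-1))*(-5), 0))*38)*(-32) = ((0*(9 - 1*0 - 1*(-1)*(-5)))*38)*(-32) = ((0*(9 + 0 - (-1)*(-5)))*38)*(-32) = ((0*(9 + 0 - 1*5))*38)*(-32) = ((0*(9 + 0 - 5))*38)*(-32) = ((0*4)*38)*(-32) = (0*38)*(-32) = 0*(-32) = 0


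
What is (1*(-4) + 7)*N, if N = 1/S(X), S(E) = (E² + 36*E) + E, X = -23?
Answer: -3/322 ≈ -0.0093168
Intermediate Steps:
S(E) = E² + 37*E
N = -1/322 (N = 1/(-23*(37 - 23)) = 1/(-23*14) = 1/(-322) = -1/322 ≈ -0.0031056)
(1*(-4) + 7)*N = (1*(-4) + 7)*(-1/322) = (-4 + 7)*(-1/322) = 3*(-1/322) = -3/322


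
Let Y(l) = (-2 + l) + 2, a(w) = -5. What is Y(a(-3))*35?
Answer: -175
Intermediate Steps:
Y(l) = l
Y(a(-3))*35 = -5*35 = -175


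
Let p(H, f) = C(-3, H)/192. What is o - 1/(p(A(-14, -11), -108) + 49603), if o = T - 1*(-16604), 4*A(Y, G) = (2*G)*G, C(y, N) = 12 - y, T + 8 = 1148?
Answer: 56330049104/3174597 ≈ 17744.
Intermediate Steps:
T = 1140 (T = -8 + 1148 = 1140)
A(Y, G) = G**2/2 (A(Y, G) = ((2*G)*G)/4 = (2*G**2)/4 = G**2/2)
p(H, f) = 5/64 (p(H, f) = (12 - 1*(-3))/192 = (12 + 3)*(1/192) = 15*(1/192) = 5/64)
o = 17744 (o = 1140 - 1*(-16604) = 1140 + 16604 = 17744)
o - 1/(p(A(-14, -11), -108) + 49603) = 17744 - 1/(5/64 + 49603) = 17744 - 1/3174597/64 = 17744 - 1*64/3174597 = 17744 - 64/3174597 = 56330049104/3174597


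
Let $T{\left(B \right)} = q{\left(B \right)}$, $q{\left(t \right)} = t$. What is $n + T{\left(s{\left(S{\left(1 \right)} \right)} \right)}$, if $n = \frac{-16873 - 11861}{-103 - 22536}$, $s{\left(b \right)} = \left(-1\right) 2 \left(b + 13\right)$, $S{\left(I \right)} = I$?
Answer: $- \frac{605158}{22639} \approx -26.731$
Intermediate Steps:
$s{\left(b \right)} = -26 - 2 b$ ($s{\left(b \right)} = - 2 \left(13 + b\right) = -26 - 2 b$)
$n = \frac{28734}{22639}$ ($n = \frac{-16873 - 11861}{-22639} = \left(-28734\right) \left(- \frac{1}{22639}\right) = \frac{28734}{22639} \approx 1.2692$)
$T{\left(B \right)} = B$
$n + T{\left(s{\left(S{\left(1 \right)} \right)} \right)} = \frac{28734}{22639} - 28 = - \frac{605158}{22639}$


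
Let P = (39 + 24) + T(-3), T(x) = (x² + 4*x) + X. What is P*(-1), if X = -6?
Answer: -54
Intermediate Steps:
T(x) = -6 + x² + 4*x (T(x) = (x² + 4*x) - 6 = -6 + x² + 4*x)
P = 54 (P = (39 + 24) + (-6 + (-3)² + 4*(-3)) = 63 + (-6 + 9 - 12) = 63 - 9 = 54)
P*(-1) = 54*(-1) = -54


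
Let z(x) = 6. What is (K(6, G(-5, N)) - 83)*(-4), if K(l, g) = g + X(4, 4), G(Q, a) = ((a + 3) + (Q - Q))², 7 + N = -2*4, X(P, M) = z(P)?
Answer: -268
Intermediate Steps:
X(P, M) = 6
N = -15 (N = -7 - 2*4 = -7 - 8 = -15)
G(Q, a) = (3 + a)² (G(Q, a) = ((3 + a) + 0)² = (3 + a)²)
K(l, g) = 6 + g (K(l, g) = g + 6 = 6 + g)
(K(6, G(-5, N)) - 83)*(-4) = ((6 + (3 - 15)²) - 83)*(-4) = ((6 + (-12)²) - 83)*(-4) = ((6 + 144) - 83)*(-4) = (150 - 83)*(-4) = 67*(-4) = -268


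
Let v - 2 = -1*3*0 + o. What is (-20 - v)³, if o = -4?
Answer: -5832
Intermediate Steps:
v = -2 (v = 2 + (-1*3*0 - 4) = 2 + (-3*0 - 4) = 2 + (0 - 4) = 2 - 4 = -2)
(-20 - v)³ = (-20 - 1*(-2))³ = (-20 + 2)³ = (-18)³ = -5832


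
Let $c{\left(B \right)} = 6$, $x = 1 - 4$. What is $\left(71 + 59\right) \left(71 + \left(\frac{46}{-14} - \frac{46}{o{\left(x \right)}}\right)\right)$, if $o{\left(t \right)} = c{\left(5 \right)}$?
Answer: $\frac{163930}{21} \approx 7806.2$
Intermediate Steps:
$x = -3$
$o{\left(t \right)} = 6$
$\left(71 + 59\right) \left(71 + \left(\frac{46}{-14} - \frac{46}{o{\left(x \right)}}\right)\right) = \left(71 + 59\right) \left(71 + \left(\frac{46}{-14} - \frac{46}{6}\right)\right) = 130 \left(71 + \left(46 \left(- \frac{1}{14}\right) - \frac{23}{3}\right)\right) = 130 \left(71 - \frac{230}{21}\right) = 130 \cdot \frac{1261}{21} = \frac{163930}{21}$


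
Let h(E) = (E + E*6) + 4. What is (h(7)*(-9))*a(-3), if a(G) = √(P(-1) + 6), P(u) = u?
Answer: -477*√5 ≈ -1066.6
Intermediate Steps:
a(G) = √5 (a(G) = √(-1 + 6) = √5)
h(E) = 4 + 7*E (h(E) = (E + 6*E) + 4 = 7*E + 4 = 4 + 7*E)
(h(7)*(-9))*a(-3) = ((4 + 7*7)*(-9))*√5 = ((4 + 49)*(-9))*√5 = (53*(-9))*√5 = -477*√5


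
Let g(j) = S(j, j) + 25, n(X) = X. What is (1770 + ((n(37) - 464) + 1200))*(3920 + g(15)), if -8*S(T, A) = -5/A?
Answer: 240773783/24 ≈ 1.0032e+7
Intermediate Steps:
S(T, A) = 5/(8*A) (S(T, A) = -(-5)/(8*A) = 5/(8*A))
g(j) = 25 + 5/(8*j) (g(j) = 5/(8*j) + 25 = 25 + 5/(8*j))
(1770 + ((n(37) - 464) + 1200))*(3920 + g(15)) = (1770 + ((37 - 464) + 1200))*(3920 + (25 + (5/8)/15)) = (1770 + (-427 + 1200))*(3920 + (25 + (5/8)*(1/15))) = (1770 + 773)*(3920 + (25 + 1/24)) = 2543*(3920 + 601/24) = 2543*(94681/24) = 240773783/24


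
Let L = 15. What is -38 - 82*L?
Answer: -1268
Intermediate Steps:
-38 - 82*L = -38 - 82*15 = -38 - 1230 = -1268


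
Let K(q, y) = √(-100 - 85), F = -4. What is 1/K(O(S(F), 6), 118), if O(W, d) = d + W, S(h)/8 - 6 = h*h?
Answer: -I*√185/185 ≈ -0.073521*I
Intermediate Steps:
S(h) = 48 + 8*h² (S(h) = 48 + 8*(h*h) = 48 + 8*h²)
O(W, d) = W + d
K(q, y) = I*√185 (K(q, y) = √(-185) = I*√185)
1/K(O(S(F), 6), 118) = 1/(I*√185) = -I*√185/185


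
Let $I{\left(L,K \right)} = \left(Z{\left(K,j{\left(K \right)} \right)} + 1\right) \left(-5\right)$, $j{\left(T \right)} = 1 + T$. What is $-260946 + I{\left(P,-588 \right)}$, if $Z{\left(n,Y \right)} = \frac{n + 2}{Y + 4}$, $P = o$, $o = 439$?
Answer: $- \frac{152137363}{583} \approx -2.6096 \cdot 10^{5}$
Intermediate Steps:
$P = 439$
$Z{\left(n,Y \right)} = \frac{2 + n}{4 + Y}$
$I{\left(L,K \right)} = -5 - \frac{5 \left(2 + K\right)}{5 + K}$ ($I{\left(L,K \right)} = \left(\frac{2 + K}{4 + \left(1 + K\right)} + 1\right) \left(-5\right) = \left(\frac{2 + K}{5 + K} + 1\right) \left(-5\right) = \left(1 + \frac{2 + K}{5 + K}\right) \left(-5\right) = -5 - \frac{5 \left(2 + K\right)}{5 + K}$)
$-260946 + I{\left(P,-588 \right)} = -260946 + \frac{5 \left(-7 - -1176\right)}{5 - 588} = -260946 + \frac{5 \left(-7 + 1176\right)}{-583} = -260946 + 5 \left(- \frac{1}{583}\right) 1169 = -260946 - \frac{5845}{583} = - \frac{152137363}{583}$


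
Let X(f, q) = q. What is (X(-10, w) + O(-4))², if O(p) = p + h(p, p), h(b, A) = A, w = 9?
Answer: 1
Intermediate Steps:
O(p) = 2*p (O(p) = p + p = 2*p)
(X(-10, w) + O(-4))² = (9 + 2*(-4))² = (9 - 8)² = 1² = 1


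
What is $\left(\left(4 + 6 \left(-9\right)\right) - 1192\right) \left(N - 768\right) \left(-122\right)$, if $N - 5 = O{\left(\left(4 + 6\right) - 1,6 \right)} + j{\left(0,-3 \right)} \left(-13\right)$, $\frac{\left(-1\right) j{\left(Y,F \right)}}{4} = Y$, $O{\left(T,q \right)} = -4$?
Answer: $-116218908$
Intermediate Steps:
$j{\left(Y,F \right)} = - 4 Y$
$N = 1$ ($N = 5 - \left(4 - \left(-4\right) 0 \left(-13\right)\right) = 5 + \left(-4 + 0 \left(-13\right)\right) = 5 + \left(-4 + 0\right) = 5 - 4 = 1$)
$\left(\left(4 + 6 \left(-9\right)\right) - 1192\right) \left(N - 768\right) \left(-122\right) = \left(\left(4 + 6 \left(-9\right)\right) - 1192\right) \left(1 - 768\right) \left(-122\right) = \left(\left(4 - 54\right) - 1192\right) \left(-767\right) \left(-122\right) = \left(-50 - 1192\right) \left(-767\right) \left(-122\right) = \left(-1242\right) \left(-767\right) \left(-122\right) = 952614 \left(-122\right) = -116218908$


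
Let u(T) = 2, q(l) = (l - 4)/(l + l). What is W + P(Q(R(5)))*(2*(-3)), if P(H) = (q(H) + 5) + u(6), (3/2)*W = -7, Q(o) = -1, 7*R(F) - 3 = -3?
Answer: -185/3 ≈ -61.667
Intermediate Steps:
R(F) = 0 (R(F) = 3/7 + (1/7)*(-3) = 3/7 - 3/7 = 0)
q(l) = (-4 + l)/(2*l) (q(l) = (-4 + l)/((2*l)) = (-4 + l)*(1/(2*l)) = (-4 + l)/(2*l))
W = -14/3 (W = (2/3)*(-7) = -14/3 ≈ -4.6667)
P(H) = 7 + (-4 + H)/(2*H) (P(H) = ((-4 + H)/(2*H) + 5) + 2 = (5 + (-4 + H)/(2*H)) + 2 = 7 + (-4 + H)/(2*H))
W + P(Q(R(5)))*(2*(-3)) = -14/3 + (15/2 - 2/(-1))*(2*(-3)) = -14/3 + (15/2 - 2*(-1))*(-6) = -14/3 + (15/2 + 2)*(-6) = -14/3 + (19/2)*(-6) = -14/3 - 57 = -185/3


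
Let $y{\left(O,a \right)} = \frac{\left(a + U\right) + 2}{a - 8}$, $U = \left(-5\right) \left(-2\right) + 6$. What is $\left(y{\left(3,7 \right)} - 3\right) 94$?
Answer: $-2632$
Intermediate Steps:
$U = 16$ ($U = 10 + 6 = 16$)
$y{\left(O,a \right)} = \frac{18 + a}{-8 + a}$ ($y{\left(O,a \right)} = \frac{\left(a + 16\right) + 2}{a - 8} = \frac{\left(16 + a\right) + 2}{-8 + a} = \frac{18 + a}{-8 + a}$)
$\left(y{\left(3,7 \right)} - 3\right) 94 = \left(\frac{18 + 7}{-8 + 7} - 3\right) 94 = \left(\frac{1}{-1} \cdot 25 - 3\right) 94 = \left(\left(-1\right) 25 - 3\right) 94 = \left(-25 - 3\right) 94 = \left(-28\right) 94 = -2632$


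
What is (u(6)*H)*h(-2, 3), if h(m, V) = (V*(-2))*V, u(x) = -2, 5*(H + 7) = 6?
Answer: -1044/5 ≈ -208.80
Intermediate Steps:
H = -29/5 (H = -7 + (⅕)*6 = -7 + 6/5 = -29/5 ≈ -5.8000)
h(m, V) = -2*V² (h(m, V) = (-2*V)*V = -2*V²)
(u(6)*H)*h(-2, 3) = (-2*(-29/5))*(-2*3²) = 58*(-2*9)/5 = (58/5)*(-18) = -1044/5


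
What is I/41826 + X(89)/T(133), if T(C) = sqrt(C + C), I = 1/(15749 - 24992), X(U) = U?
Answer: -1/386597718 + 89*sqrt(266)/266 ≈ 5.4569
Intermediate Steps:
I = -1/9243 (I = 1/(-9243) = -1/9243 ≈ -0.00010819)
T(C) = sqrt(2)*sqrt(C) (T(C) = sqrt(2*C) = sqrt(2)*sqrt(C))
I/41826 + X(89)/T(133) = -1/9243/41826 + 89/((sqrt(2)*sqrt(133))) = -1/9243*1/41826 + 89/(sqrt(266)) = -1/386597718 + 89*(sqrt(266)/266) = -1/386597718 + 89*sqrt(266)/266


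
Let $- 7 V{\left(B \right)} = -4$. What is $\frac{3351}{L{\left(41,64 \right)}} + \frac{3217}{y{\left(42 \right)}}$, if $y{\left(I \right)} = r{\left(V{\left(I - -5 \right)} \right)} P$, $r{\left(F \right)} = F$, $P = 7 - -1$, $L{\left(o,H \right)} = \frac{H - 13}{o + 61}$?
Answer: $\frac{236983}{32} \approx 7405.7$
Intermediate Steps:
$L{\left(o,H \right)} = \frac{-13 + H}{61 + o}$
$P = 8$ ($P = 7 + 1 = 8$)
$V{\left(B \right)} = \frac{4}{7}$ ($V{\left(B \right)} = \left(- \frac{1}{7}\right) \left(-4\right) = \frac{4}{7}$)
$y{\left(I \right)} = \frac{32}{7}$ ($y{\left(I \right)} = \frac{4}{7} \cdot 8 = \frac{32}{7}$)
$\frac{3351}{L{\left(41,64 \right)}} + \frac{3217}{y{\left(42 \right)}} = \frac{3351}{\frac{1}{61 + 41} \left(-13 + 64\right)} + \frac{3217}{\frac{32}{7}} = \frac{3351}{\frac{1}{102} \cdot 51} + 3217 \cdot \frac{7}{32} = \frac{3351}{\frac{1}{102} \cdot 51} + \frac{22519}{32} = 3351 \frac{1}{\frac{1}{2}} + \frac{22519}{32} = 3351 \cdot 2 + \frac{22519}{32} = 6702 + \frac{22519}{32} = \frac{236983}{32}$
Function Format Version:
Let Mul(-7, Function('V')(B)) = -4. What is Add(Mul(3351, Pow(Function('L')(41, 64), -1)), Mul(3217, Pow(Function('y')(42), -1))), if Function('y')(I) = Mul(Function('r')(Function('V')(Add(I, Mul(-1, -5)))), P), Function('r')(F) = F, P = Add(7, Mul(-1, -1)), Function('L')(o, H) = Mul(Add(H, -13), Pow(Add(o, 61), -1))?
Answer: Rational(236983, 32) ≈ 7405.7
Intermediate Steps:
Function('L')(o, H) = Mul(Pow(Add(61, o), -1), Add(-13, H)) (Function('L')(o, H) = Mul(Add(-13, H), Pow(Add(61, o), -1)) = Mul(Pow(Add(61, o), -1), Add(-13, H)))
P = 8 (P = Add(7, 1) = 8)
Function('V')(B) = Rational(4, 7) (Function('V')(B) = Mul(Rational(-1, 7), -4) = Rational(4, 7))
Function('y')(I) = Rational(32, 7) (Function('y')(I) = Mul(Rational(4, 7), 8) = Rational(32, 7))
Add(Mul(3351, Pow(Function('L')(41, 64), -1)), Mul(3217, Pow(Function('y')(42), -1))) = Add(Mul(3351, Pow(Mul(Pow(Add(61, 41), -1), Add(-13, 64)), -1)), Mul(3217, Pow(Rational(32, 7), -1))) = Add(Mul(3351, Pow(Mul(Pow(102, -1), 51), -1)), Mul(3217, Rational(7, 32))) = Add(Mul(3351, Pow(Mul(Rational(1, 102), 51), -1)), Rational(22519, 32)) = Add(Mul(3351, Pow(Rational(1, 2), -1)), Rational(22519, 32)) = Add(Mul(3351, 2), Rational(22519, 32)) = Add(6702, Rational(22519, 32)) = Rational(236983, 32)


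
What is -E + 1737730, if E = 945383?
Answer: 792347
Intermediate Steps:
-E + 1737730 = -1*945383 + 1737730 = -945383 + 1737730 = 792347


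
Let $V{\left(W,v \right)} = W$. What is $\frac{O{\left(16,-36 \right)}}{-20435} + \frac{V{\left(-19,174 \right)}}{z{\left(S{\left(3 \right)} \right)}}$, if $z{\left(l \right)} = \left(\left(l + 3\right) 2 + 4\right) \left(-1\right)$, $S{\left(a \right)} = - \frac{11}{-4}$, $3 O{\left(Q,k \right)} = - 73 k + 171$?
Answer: $\frac{747607}{633485} \approx 1.1801$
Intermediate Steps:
$O{\left(Q,k \right)} = 57 - \frac{73 k}{3}$ ($O{\left(Q,k \right)} = \frac{- 73 k + 171}{3} = \frac{171 - 73 k}{3} = 57 - \frac{73 k}{3}$)
$S{\left(a \right)} = \frac{11}{4}$ ($S{\left(a \right)} = \left(-11\right) \left(- \frac{1}{4}\right) = \frac{11}{4}$)
$z{\left(l \right)} = -10 - 2 l$ ($z{\left(l \right)} = \left(\left(3 + l\right) 2 + 4\right) \left(-1\right) = \left(\left(6 + 2 l\right) + 4\right) \left(-1\right) = \left(10 + 2 l\right) \left(-1\right) = -10 - 2 l$)
$\frac{O{\left(16,-36 \right)}}{-20435} + \frac{V{\left(-19,174 \right)}}{z{\left(S{\left(3 \right)} \right)}} = \frac{57 - -876}{-20435} - \frac{19}{-10 - \frac{11}{2}} = \left(57 + 876\right) \left(- \frac{1}{20435}\right) - \frac{19}{-10 - \frac{11}{2}} = 933 \left(- \frac{1}{20435}\right) - \frac{19}{- \frac{31}{2}} = - \frac{933}{20435} - - \frac{38}{31} = - \frac{933}{20435} + \frac{38}{31} = \frac{747607}{633485}$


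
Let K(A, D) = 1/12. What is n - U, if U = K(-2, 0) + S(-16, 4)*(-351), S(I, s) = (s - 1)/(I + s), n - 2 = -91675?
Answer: -550565/6 ≈ -91761.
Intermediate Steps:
n = -91673 (n = 2 - 91675 = -91673)
K(A, D) = 1/12
S(I, s) = (-1 + s)/(I + s)
U = 527/6 (U = 1/12 + ((-1 + 4)/(-16 + 4))*(-351) = 1/12 + (3/(-12))*(-351) = 1/12 - 1/12*3*(-351) = 1/12 - 1/4*(-351) = 1/12 + 351/4 = 527/6 ≈ 87.833)
n - U = -91673 - 1*527/6 = -91673 - 527/6 = -550565/6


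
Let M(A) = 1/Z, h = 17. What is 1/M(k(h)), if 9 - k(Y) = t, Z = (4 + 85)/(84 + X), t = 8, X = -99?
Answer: -89/15 ≈ -5.9333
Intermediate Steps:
Z = -89/15 (Z = (4 + 85)/(84 - 99) = 89/(-15) = 89*(-1/15) = -89/15 ≈ -5.9333)
k(Y) = 1 (k(Y) = 9 - 1*8 = 9 - 8 = 1)
M(A) = -15/89 (M(A) = 1/(-89/15) = -15/89)
1/M(k(h)) = 1/(-15/89) = -89/15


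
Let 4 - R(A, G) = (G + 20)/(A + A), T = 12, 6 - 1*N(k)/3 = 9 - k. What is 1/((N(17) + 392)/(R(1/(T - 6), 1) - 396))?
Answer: -65/62 ≈ -1.0484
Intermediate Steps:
N(k) = -9 + 3*k (N(k) = 18 - 3*(9 - k) = 18 + (-27 + 3*k) = -9 + 3*k)
R(A, G) = 4 - (20 + G)/(2*A) (R(A, G) = 4 - (G + 20)/(A + A) = 4 - (20 + G)/(2*A))
1/((N(17) + 392)/(R(1/(T - 6), 1) - 396)) = 1/(((-9 + 3*17) + 392)/((-20 - 1*1 + 8/(12 - 6))/(2*(1/(12 - 6))) - 396)) = 1/(((-9 + 51) + 392)/((-20 - 1 + 8/6)/(2*(1/6)) - 396)) = 1/((42 + 392)/((-20 - 1 + 8*(⅙))/(2*(⅙)) - 396)) = 1/(434/((½)*6*(-20 - 1 + 4/3) - 396)) = 1/(434/((½)*6*(-59/3) - 396)) = 1/(434/(-59 - 396)) = 1/(434/(-455)) = 1/(434*(-1/455)) = 1/(-62/65) = -65/62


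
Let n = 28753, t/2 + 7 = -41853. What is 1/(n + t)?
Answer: -1/54967 ≈ -1.8193e-5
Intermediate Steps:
t = -83720 (t = -14 + 2*(-41853) = -14 - 83706 = -83720)
1/(n + t) = 1/(28753 - 83720) = 1/(-54967) = -1/54967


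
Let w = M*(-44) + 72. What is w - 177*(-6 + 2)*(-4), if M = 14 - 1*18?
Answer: -2584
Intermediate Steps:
M = -4 (M = 14 - 18 = -4)
w = 248 (w = -4*(-44) + 72 = 176 + 72 = 248)
w - 177*(-6 + 2)*(-4) = 248 - 177*(-6 + 2)*(-4) = 248 - (-708)*(-4) = 248 - 177*16 = 248 - 2832 = -2584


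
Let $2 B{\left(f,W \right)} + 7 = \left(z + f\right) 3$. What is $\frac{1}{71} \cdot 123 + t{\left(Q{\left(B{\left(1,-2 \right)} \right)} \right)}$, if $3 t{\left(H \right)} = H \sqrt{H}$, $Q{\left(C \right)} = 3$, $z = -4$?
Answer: $\frac{123}{71} + \sqrt{3} \approx 3.4644$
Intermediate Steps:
$B{\left(f,W \right)} = - \frac{19}{2} + \frac{3 f}{2}$ ($B{\left(f,W \right)} = - \frac{7}{2} + \frac{\left(-4 + f\right) 3}{2} = - \frac{7}{2} + \frac{-12 + 3 f}{2} = - \frac{7}{2} + \left(-6 + \frac{3 f}{2}\right) = - \frac{19}{2} + \frac{3 f}{2}$)
$t{\left(H \right)} = \frac{H^{\frac{3}{2}}}{3}$ ($t{\left(H \right)} = \frac{H \sqrt{H}}{3} = \frac{H^{\frac{3}{2}}}{3}$)
$\frac{1}{71} \cdot 123 + t{\left(Q{\left(B{\left(1,-2 \right)} \right)} \right)} = \frac{1}{71} \cdot 123 + \frac{3^{\frac{3}{2}}}{3} = \frac{1}{71} \cdot 123 + \frac{3 \sqrt{3}}{3} = \frac{123}{71} + \sqrt{3}$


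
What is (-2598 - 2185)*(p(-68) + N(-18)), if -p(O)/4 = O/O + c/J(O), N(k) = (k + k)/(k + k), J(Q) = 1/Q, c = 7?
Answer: -9092483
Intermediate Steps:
N(k) = 1 (N(k) = (2*k)/((2*k)) = (2*k)*(1/(2*k)) = 1)
p(O) = -4 - 28*O (p(O) = -4*(O/O + 7/(1/O)) = -4*(1 + 7*O) = -4 - 28*O)
(-2598 - 2185)*(p(-68) + N(-18)) = (-2598 - 2185)*((-4 - 28*(-68)) + 1) = -4783*((-4 + 1904) + 1) = -4783*(1900 + 1) = -4783*1901 = -9092483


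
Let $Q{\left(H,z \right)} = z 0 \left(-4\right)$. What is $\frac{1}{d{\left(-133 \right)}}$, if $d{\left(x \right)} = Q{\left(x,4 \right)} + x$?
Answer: $- \frac{1}{133} \approx -0.0075188$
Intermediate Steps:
$Q{\left(H,z \right)} = 0$ ($Q{\left(H,z \right)} = 0 \left(-4\right) = 0$)
$d{\left(x \right)} = x$ ($d{\left(x \right)} = 0 + x = x$)
$\frac{1}{d{\left(-133 \right)}} = \frac{1}{-133} = - \frac{1}{133}$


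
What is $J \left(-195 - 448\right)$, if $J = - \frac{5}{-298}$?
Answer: $- \frac{3215}{298} \approx -10.789$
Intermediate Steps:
$J = \frac{5}{298}$ ($J = \left(-5\right) \left(- \frac{1}{298}\right) = \frac{5}{298} \approx 0.016779$)
$J \left(-195 - 448\right) = \frac{5 \left(-195 - 448\right)}{298} = \frac{5}{298} \left(-643\right) = - \frac{3215}{298}$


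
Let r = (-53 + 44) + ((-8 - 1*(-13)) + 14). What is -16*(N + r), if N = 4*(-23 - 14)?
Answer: 2208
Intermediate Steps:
r = 10 (r = -9 + ((-8 + 13) + 14) = -9 + (5 + 14) = -9 + 19 = 10)
N = -148 (N = 4*(-37) = -148)
-16*(N + r) = -16*(-148 + 10) = -16*(-138) = 2208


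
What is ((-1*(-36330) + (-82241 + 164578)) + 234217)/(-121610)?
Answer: -176442/60805 ≈ -2.9018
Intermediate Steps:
((-1*(-36330) + (-82241 + 164578)) + 234217)/(-121610) = ((36330 + 82337) + 234217)*(-1/121610) = (118667 + 234217)*(-1/121610) = 352884*(-1/121610) = -176442/60805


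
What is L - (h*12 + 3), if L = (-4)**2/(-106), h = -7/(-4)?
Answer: -1280/53 ≈ -24.151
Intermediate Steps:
h = 7/4 (h = -7*(-1/4) = 7/4 ≈ 1.7500)
L = -8/53 (L = 16*(-1/106) = -8/53 ≈ -0.15094)
L - (h*12 + 3) = -8/53 - ((7/4)*12 + 3) = -8/53 - (21 + 3) = -8/53 - 1*24 = -8/53 - 24 = -1280/53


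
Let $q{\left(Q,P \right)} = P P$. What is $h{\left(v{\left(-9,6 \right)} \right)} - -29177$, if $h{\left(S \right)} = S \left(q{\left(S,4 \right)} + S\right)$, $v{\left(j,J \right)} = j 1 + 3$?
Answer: $29117$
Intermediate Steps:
$q{\left(Q,P \right)} = P^{2}$
$v{\left(j,J \right)} = 3 + j$ ($v{\left(j,J \right)} = j + 3 = 3 + j$)
$h{\left(S \right)} = S \left(16 + S\right)$ ($h{\left(S \right)} = S \left(4^{2} + S\right) = S \left(16 + S\right)$)
$h{\left(v{\left(-9,6 \right)} \right)} - -29177 = \left(3 - 9\right) \left(16 + \left(3 - 9\right)\right) - -29177 = - 6 \left(16 - 6\right) + 29177 = \left(-6\right) 10 + 29177 = -60 + 29177 = 29117$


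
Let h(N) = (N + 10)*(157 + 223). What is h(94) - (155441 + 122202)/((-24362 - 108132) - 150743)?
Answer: 11193803883/283237 ≈ 39521.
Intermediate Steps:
h(N) = 3800 + 380*N (h(N) = (10 + N)*380 = 3800 + 380*N)
h(94) - (155441 + 122202)/((-24362 - 108132) - 150743) = (3800 + 380*94) - (155441 + 122202)/((-24362 - 108132) - 150743) = (3800 + 35720) - 277643/(-132494 - 150743) = 39520 - 277643/(-283237) = 39520 - 277643*(-1)/283237 = 39520 - 1*(-277643/283237) = 39520 + 277643/283237 = 11193803883/283237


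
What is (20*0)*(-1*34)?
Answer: 0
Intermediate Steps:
(20*0)*(-1*34) = 0*(-34) = 0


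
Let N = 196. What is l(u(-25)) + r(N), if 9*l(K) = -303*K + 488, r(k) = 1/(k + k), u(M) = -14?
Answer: 1854169/3528 ≈ 525.56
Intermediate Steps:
r(k) = 1/(2*k)
l(K) = 488/9 - 101*K/3 (l(K) = (-303*K + 488)/9 = (488 - 303*K)/9 = 488/9 - 101*K/3)
l(u(-25)) + r(N) = (488/9 - 101/3*(-14)) + (½)/196 = (488/9 + 1414/3) + (½)*(1/196) = 4730/9 + 1/392 = 1854169/3528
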